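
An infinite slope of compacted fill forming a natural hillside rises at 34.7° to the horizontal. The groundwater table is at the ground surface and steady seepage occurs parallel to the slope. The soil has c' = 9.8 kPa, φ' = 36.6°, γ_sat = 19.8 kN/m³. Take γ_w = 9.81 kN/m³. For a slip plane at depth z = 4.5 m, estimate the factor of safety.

With seepage parallel to the slope and the water table at the surface, the effective normal stress on the slip plane uses the buoyant unit weight γ' = γ_sat − γ_w while the driving shear stress uses γ_sat:
FS = [c' + γ' z cos²β tanφ'] / [γ_sat z sinβ cosβ]
γ' = 19.8 − 9.81 = 9.99 kN/m³
Numerator = 9.8 + 9.99·4.5·cos²34.7°·tan36.6° = 9.8 + 9.99·4.5·0.6759·0.7427 = 32.367 kPa
Denominator = 19.8·4.5·sin34.7°·cos34.7° = 19.8·4.5·0.5693·0.8221 = 41.701 kPa
FS = 32.367 / 41.701 = 0.776

FS = 0.78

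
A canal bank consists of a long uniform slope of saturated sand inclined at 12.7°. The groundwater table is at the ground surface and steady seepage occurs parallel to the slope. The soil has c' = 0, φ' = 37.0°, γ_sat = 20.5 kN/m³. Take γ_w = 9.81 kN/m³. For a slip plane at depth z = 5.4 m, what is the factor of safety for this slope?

With seepage parallel to the slope and the water table at the surface, the effective normal stress on the slip plane uses the buoyant unit weight γ' = γ_sat − γ_w while the driving shear stress uses γ_sat:
FS = [c' + γ' z cos²β tanφ'] / [γ_sat z sinβ cosβ]
(For c' = 0 this reduces to FS = (γ'/γ_sat)·tanφ'/tanβ.)
γ' = 20.5 − 9.81 = 10.69 kN/m³
Numerator = 0.0 + 10.69·5.4·cos²12.7°·tan37.0° = 0.0 + 10.69·5.4·0.9517·0.7536 = 41.397 kPa
Denominator = 20.5·5.4·sin12.7°·cos12.7° = 20.5·5.4·0.2198·0.9755 = 23.742 kPa
FS = 41.397 / 23.742 = 1.744

FS = 1.74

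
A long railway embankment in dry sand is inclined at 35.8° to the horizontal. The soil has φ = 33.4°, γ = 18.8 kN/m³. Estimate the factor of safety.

FS = 0.91

For a dry cohesionless infinite slope the factor of safety is FS = tanφ / tanβ.
FS = tan33.4° / tan35.8° = 0.6594 / 0.7212 = 0.914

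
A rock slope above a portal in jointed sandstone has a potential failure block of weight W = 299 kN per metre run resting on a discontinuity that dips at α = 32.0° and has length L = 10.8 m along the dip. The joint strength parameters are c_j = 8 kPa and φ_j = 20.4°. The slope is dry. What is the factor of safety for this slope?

Resolving the block weight along and normal to the plane and applying the Mohr–Coulomb strength on the joint:
N' = W cosα = 299·cos32.0° = 253.6 kN/m
Driving force T = W sinα = 299·sin32.0° = 158.4 kN/m
Resisting force R = c_j·L + N'·tanφ_j = 8·10.8 + 253.6·tan20.4° = 86.4 + 94.3 = 180.7 kN/m
FS = R / T = 180.7 / 158.4 = 1.140

FS = 1.14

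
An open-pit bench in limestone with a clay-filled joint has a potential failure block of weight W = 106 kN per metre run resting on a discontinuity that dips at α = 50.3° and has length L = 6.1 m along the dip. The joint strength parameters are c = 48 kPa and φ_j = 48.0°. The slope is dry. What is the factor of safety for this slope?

Resolving the block weight along and normal to the plane and applying the Mohr–Coulomb strength on the joint:
N' = W cosα = 106·cos50.3° = 67.7 kN/m
Driving force T = W sinα = 106·sin50.3° = 81.6 kN/m
Resisting force R = c·L + N'·tanφ_j = 48·6.1 + 67.7·tan48.0° = 292.8 + 75.2 = 368.0 kN/m
FS = R / T = 368.0 / 81.6 = 4.512

FS = 4.51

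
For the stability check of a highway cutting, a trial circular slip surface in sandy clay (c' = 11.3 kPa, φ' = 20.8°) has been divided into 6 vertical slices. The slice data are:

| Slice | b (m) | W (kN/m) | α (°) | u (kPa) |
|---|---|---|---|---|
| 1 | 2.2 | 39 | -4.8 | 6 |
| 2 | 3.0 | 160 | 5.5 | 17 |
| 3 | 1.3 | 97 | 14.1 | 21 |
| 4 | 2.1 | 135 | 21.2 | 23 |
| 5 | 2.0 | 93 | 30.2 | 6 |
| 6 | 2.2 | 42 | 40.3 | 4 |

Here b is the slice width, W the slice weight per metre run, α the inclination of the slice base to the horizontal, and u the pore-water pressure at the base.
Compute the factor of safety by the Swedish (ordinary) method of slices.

Ordinary method of slices: FS = Σ[c'·Δl_i + (W_i cosα_i − u_i·Δl_i)·tanφ'] / Σ W_i sinα_i, with Δl_i = b_i / cosα_i.
Slice 1: Δl = 2.2/cos(-4.8°) = 2.208 m; N'_1 = 39·cos(-4.8°) − 6·2.208 = 25.6; c'Δl = 24.95; W sinα = -3.3
Slice 2: Δl = 3.0/cos5.5° = 3.014 m; N'_2 = 160·cos5.5° − 17·3.014 = 108.0; c'Δl = 34.06; W sinα = 15.3
Slice 3: Δl = 1.3/cos14.1° = 1.340 m; N'_3 = 97·cos14.1° − 21·1.340 = 65.9; c'Δl = 15.15; W sinα = 23.6
Slice 4: Δl = 2.1/cos21.2° = 2.252 m; N'_4 = 135·cos21.2° − 23·2.252 = 74.1; c'Δl = 25.45; W sinα = 48.8
Slice 5: Δl = 2.0/cos30.2° = 2.314 m; N'_5 = 93·cos30.2° − 6·2.314 = 66.5; c'Δl = 26.15; W sinα = 46.8
Slice 6: Δl = 2.2/cos40.3° = 2.885 m; N'_6 = 42·cos40.3° − 4·2.885 = 20.5; c'Δl = 32.60; W sinα = 27.2
Σc'Δl = 158.3 kN/m; ΣN' = 360.6 kN/m; ΣW sinα = 158.5 kN/m
Resisting = 158.3 + 360.6·tan20.8° = 158.3 + 137.0 = 295.3 kN/m
FS = 295.3 / 158.5 = 1.864

FS = 1.86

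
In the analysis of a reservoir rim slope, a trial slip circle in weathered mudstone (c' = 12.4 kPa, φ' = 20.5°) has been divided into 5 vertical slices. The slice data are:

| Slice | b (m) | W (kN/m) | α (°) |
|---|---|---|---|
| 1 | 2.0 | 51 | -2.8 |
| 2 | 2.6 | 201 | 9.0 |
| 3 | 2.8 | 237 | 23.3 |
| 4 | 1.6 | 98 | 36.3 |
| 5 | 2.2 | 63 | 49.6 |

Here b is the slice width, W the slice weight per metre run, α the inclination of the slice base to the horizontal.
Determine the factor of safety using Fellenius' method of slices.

FS = 1.67

Ordinary method of slices: FS = Σ[c'·Δl_i + (W_i cosα_i)·tanφ'] / Σ W_i sinα_i, with Δl_i = b_i / cosα_i.
Slice 1: Δl = 2.0/cos(-2.8°) = 2.002 m; N'_1 = 51·cos(-2.8°) = 50.9; c'Δl = 24.83; W sinα = -2.5
Slice 2: Δl = 2.6/cos9.0° = 2.632 m; N'_2 = 201·cos9.0° = 198.5; c'Δl = 32.64; W sinα = 31.4
Slice 3: Δl = 2.8/cos23.3° = 3.049 m; N'_3 = 237·cos23.3° = 217.7; c'Δl = 37.80; W sinα = 93.7
Slice 4: Δl = 1.6/cos36.3° = 1.985 m; N'_4 = 98·cos36.3° = 79.0; c'Δl = 24.62; W sinα = 58.0
Slice 5: Δl = 2.2/cos49.6° = 3.394 m; N'_5 = 63·cos49.6° = 40.8; c'Δl = 42.09; W sinα = 48.0
Σc'Δl = 162.0 kN/m; ΣN' = 586.9 kN/m; ΣW sinα = 228.7 kN/m
Resisting = 162.0 + 586.9·tan20.5° = 162.0 + 219.5 = 381.4 kN/m
FS = 381.4 / 228.7 = 1.668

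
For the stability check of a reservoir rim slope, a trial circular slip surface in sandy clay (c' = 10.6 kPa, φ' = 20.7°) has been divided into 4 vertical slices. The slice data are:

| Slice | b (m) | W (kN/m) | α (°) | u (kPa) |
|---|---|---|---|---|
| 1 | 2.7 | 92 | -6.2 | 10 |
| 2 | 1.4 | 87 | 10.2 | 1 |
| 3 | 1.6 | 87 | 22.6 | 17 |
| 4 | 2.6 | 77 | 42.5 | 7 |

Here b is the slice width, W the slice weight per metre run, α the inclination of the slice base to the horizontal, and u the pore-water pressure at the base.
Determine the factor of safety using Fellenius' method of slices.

FS = 2.06

Ordinary method of slices: FS = Σ[c'·Δl_i + (W_i cosα_i − u_i·Δl_i)·tanφ'] / Σ W_i sinα_i, with Δl_i = b_i / cosα_i.
Slice 1: Δl = 2.7/cos(-6.2°) = 2.716 m; N'_1 = 92·cos(-6.2°) − 10·2.716 = 64.3; c'Δl = 28.79; W sinα = -9.9
Slice 2: Δl = 1.4/cos10.2° = 1.422 m; N'_2 = 87·cos10.2° − 1·1.422 = 84.2; c'Δl = 15.08; W sinα = 15.4
Slice 3: Δl = 1.6/cos22.6° = 1.733 m; N'_3 = 87·cos22.6° − 17·1.733 = 50.9; c'Δl = 18.37; W sinα = 33.4
Slice 4: Δl = 2.6/cos42.5° = 3.526 m; N'_4 = 77·cos42.5° − 7·3.526 = 32.1; c'Δl = 37.38; W sinα = 52.0
Σc'Δl = 99.6 kN/m; ΣN' = 231.4 kN/m; ΣW sinα = 90.9 kN/m
Resisting = 99.6 + 231.4·tan20.7° = 99.6 + 87.5 = 187.1 kN/m
FS = 187.1 / 90.9 = 2.057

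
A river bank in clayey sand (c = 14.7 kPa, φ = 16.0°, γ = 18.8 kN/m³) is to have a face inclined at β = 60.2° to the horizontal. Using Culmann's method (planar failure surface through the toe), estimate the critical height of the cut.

H_c = 9.22 m

Culmann's analysis gives the critical failure plane at α_cr = (β + φ)/2 = (60.2 + 16.0)/2 = 38.1°, and the critical height
H_c = (4c/γ) · sinβ cosφ / [1 − cos(β − φ)]
    = (4·14.7/18.8) · sin60.2°·cos16.0° / [1 − cos(44.2°)]
    = 3.128 · 0.8678·0.9613 / [1 − 0.7169]
    = 3.128 · 0.8341 / 0.2831
    = 9.22 m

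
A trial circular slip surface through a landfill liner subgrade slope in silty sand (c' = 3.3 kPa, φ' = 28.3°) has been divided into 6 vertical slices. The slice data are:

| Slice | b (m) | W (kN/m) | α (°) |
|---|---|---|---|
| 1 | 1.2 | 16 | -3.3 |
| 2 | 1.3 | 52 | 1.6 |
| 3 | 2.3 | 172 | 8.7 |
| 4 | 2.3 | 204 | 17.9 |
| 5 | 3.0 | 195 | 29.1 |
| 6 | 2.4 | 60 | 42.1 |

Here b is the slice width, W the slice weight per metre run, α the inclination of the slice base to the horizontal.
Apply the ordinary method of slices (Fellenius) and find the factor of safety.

FS = 1.76

Ordinary method of slices: FS = Σ[c'·Δl_i + (W_i cosα_i)·tanφ'] / Σ W_i sinα_i, with Δl_i = b_i / cosα_i.
Slice 1: Δl = 1.2/cos(-3.3°) = 1.202 m; N'_1 = 16·cos(-3.3°) = 16.0; c'Δl = 3.97; W sinα = -0.9
Slice 2: Δl = 1.3/cos1.6° = 1.301 m; N'_2 = 52·cos1.6° = 52.0; c'Δl = 4.29; W sinα = 1.5
Slice 3: Δl = 2.3/cos8.7° = 2.327 m; N'_3 = 172·cos8.7° = 170.0; c'Δl = 7.68; W sinα = 26.0
Slice 4: Δl = 2.3/cos17.9° = 2.417 m; N'_4 = 204·cos17.9° = 194.1; c'Δl = 7.98; W sinα = 62.7
Slice 5: Δl = 3.0/cos29.1° = 3.433 m; N'_5 = 195·cos29.1° = 170.4; c'Δl = 11.33; W sinα = 94.8
Slice 6: Δl = 2.4/cos42.1° = 3.235 m; N'_6 = 60·cos42.1° = 44.5; c'Δl = 10.67; W sinα = 40.2
Σc'Δl = 45.9 kN/m; ΣN' = 647.0 kN/m; ΣW sinα = 224.3 kN/m
Resisting = 45.9 + 647.0·tan28.3° = 45.9 + 348.4 = 394.3 kN/m
FS = 394.3 / 224.3 = 1.758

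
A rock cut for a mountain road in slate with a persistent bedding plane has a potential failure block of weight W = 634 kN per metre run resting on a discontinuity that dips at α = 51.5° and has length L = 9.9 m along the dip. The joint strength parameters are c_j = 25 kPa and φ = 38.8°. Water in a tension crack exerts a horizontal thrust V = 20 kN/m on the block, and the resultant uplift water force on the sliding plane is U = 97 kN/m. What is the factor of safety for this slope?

FS = 0.93

Resolving the block weight along and normal to the plane and applying the Mohr–Coulomb strength on the joint:
N' = W cosα − U − V sinα = 634·cos51.5° − 97 − 20·sin51.5° = 282.0 kN/m
Driving force T = W sinα + V cosα = 634·sin51.5° + 20·cos51.5° = 508.6 kN/m
Resisting force R = c_j·L + N'·tanφ = 25·9.9 + 282.0·tan38.8° = 247.5 + 226.8 = 474.3 kN/m
FS = R / T = 474.3 / 508.6 = 0.932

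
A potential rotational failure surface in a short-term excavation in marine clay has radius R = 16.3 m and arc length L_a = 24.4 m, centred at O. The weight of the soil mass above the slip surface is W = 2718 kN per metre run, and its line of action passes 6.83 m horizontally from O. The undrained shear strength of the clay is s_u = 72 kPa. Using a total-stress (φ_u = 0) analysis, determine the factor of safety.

Taking moments about the centre O, the resisting moment is provided by the undrained shear strength acting along the arc:
M_R = s_u·L_a·R = 72·24.40·16.3 = 28635.8 kN·m/m
M_D = W·d = 2718·6.83 = 18563.9 kN·m/m
FS = M_R / M_D = 28635.8 / 18563.9 = 1.543

FS = 1.54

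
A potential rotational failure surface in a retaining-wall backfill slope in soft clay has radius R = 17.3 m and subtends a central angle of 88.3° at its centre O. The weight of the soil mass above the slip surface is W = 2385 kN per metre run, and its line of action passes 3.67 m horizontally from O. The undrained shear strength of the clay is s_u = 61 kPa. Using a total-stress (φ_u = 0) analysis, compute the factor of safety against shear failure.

Taking moments about the centre O, the resisting moment is provided by the undrained shear strength acting along the arc:
Arc length L_a = R·θ = 17.3·(88.3°·π/180) = 17.3·1.5411 = 26.66 m
M_R = s_u·L_a·R = 61·26.66·17.3 = 28135.9 kN·m/m
M_D = W·d = 2385·3.67 = 8753.0 kN·m/m
FS = M_R / M_D = 28135.9 / 8753.0 = 3.214

FS = 3.21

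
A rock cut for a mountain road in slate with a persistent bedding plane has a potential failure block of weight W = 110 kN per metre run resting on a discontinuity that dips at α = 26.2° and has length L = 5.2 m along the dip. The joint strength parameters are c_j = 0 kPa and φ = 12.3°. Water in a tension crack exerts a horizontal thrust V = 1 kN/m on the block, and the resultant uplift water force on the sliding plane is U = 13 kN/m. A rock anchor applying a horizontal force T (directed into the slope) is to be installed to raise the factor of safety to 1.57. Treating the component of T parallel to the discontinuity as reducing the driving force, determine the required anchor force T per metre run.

T = 39 kN/m

Resolving forces along and normal to the sliding plane, with the horizontal anchor force T adding T·sinα to the effective normal force and T·cosα acting up the plane against the driving force:
FS = [c_jL + (W cosα − U − V sinα + T sinα) tanφ] / [W sinα + V cosα − T cosα]
Without the anchor: N' = 85.3 kN/m, driving T_d = 49.5 kN/m, resisting R = 0·5.2 + 85.3·tan12.3° = 18.6 kN/m, FS = 0.38.
Setting FS = 1.57 and solving for T:
1.57·(49.5 − T cos26.2°) = 18.6 + T sin26.2°·tan12.3°
T·(sin26.2°·tan12.3° + 1.57·cos26.2°) = 1.57·49.5 − 18.6
T·(0.4415·0.2180 + 1.57·0.8973) = 77.7 − 18.6 = 59.1
T·1.5050 = 59.1
T = 39.2 kN/m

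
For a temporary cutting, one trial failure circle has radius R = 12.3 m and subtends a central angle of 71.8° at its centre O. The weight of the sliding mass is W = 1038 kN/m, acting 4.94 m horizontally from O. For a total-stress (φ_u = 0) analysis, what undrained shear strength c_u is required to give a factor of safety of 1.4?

c_u = 37.9 kPa

FS = c_u·L_a·R / (W·d), so c_u = FS·W·d / (L_a·R).
Arc length L_a = R·θ = 12.3·(71.8°·π/180) = 12.3·1.2531 = 15.41 m
c_u = 1.4·1038·4.94 / (15.41·12.3) = 7178.8 / 189.59 = 37.87 kPa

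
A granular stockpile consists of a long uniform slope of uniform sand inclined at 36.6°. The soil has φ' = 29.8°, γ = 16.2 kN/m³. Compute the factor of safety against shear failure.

FS = 0.77

For a dry cohesionless infinite slope the factor of safety is FS = tanφ' / tanβ.
FS = tan29.8° / tan36.6° = 0.5727 / 0.7427 = 0.771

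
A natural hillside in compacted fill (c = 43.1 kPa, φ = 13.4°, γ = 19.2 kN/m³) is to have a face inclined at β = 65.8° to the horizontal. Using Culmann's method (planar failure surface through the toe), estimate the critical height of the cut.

Culmann's analysis gives the critical failure plane at α_cr = (β + φ)/2 = (65.8 + 13.4)/2 = 39.6°, and the critical height
H_c = (4c/γ) · sinβ cosφ / [1 − cos(β − φ)]
    = (4·43.1/19.2) · sin65.8°·cos13.4° / [1 − cos(52.4°)]
    = 8.979 · 0.9121·0.9728 / [1 − 0.6101]
    = 8.979 · 0.8873 / 0.3899
    = 20.44 m

H_c = 20.44 m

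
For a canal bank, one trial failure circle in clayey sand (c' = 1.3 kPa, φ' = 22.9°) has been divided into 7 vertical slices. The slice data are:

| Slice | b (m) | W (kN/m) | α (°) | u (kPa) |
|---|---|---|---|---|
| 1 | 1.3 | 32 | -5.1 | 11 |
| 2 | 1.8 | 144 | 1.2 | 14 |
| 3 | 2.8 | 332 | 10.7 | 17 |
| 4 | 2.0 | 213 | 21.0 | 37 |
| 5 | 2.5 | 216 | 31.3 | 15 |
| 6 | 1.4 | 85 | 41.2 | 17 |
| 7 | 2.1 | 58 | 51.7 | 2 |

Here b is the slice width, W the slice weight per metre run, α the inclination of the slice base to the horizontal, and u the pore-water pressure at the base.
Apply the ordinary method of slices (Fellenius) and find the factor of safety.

FS = 0.94

Ordinary method of slices: FS = Σ[c'·Δl_i + (W_i cosα_i − u_i·Δl_i)·tanφ'] / Σ W_i sinα_i, with Δl_i = b_i / cosα_i.
Slice 1: Δl = 1.3/cos(-5.1°) = 1.305 m; N'_1 = 32·cos(-5.1°) − 11·1.305 = 17.5; c'Δl = 1.70; W sinα = -2.8
Slice 2: Δl = 1.8/cos1.2° = 1.800 m; N'_2 = 144·cos1.2° − 14·1.800 = 118.8; c'Δl = 2.34; W sinα = 3.0
Slice 3: Δl = 2.8/cos10.7° = 2.850 m; N'_3 = 332·cos10.7° − 17·2.850 = 277.8; c'Δl = 3.70; W sinα = 61.6
Slice 4: Δl = 2.0/cos21.0° = 2.142 m; N'_4 = 213·cos21.0° − 37·2.142 = 119.6; c'Δl = 2.78; W sinα = 76.3
Slice 5: Δl = 2.5/cos31.3° = 2.926 m; N'_5 = 216·cos31.3° − 15·2.926 = 140.7; c'Δl = 3.80; W sinα = 112.2
Slice 6: Δl = 1.4/cos41.2° = 1.861 m; N'_6 = 85·cos41.2° − 17·1.861 = 32.3; c'Δl = 2.42; W sinα = 56.0
Slice 7: Δl = 2.1/cos51.7° = 3.388 m; N'_7 = 58·cos51.7° − 2·3.388 = 29.2; c'Δl = 4.40; W sinα = 45.5
Σc'Δl = 21.2 kN/m; ΣN' = 735.8 kN/m; ΣW sinα = 351.9 kN/m
Resisting = 21.2 + 735.8·tan22.9° = 21.2 + 310.8 = 332.0 kN/m
FS = 332.0 / 351.9 = 0.943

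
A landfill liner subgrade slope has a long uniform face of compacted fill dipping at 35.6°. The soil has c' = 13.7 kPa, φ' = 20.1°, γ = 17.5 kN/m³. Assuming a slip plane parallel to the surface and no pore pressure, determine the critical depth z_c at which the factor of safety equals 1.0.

z_c = 3.38 m

Setting FS = 1.00 in FS = [c' + γz cos²β tanφ'] / [γz sinβ cosβ] and solving for z:
z = c' / [γ cosβ (FS·sinβ − cosβ·tanφ')]
  = 13.7 / [17.5·cos35.6°·(1.00·sin35.6° − cos35.6°·tan20.1°)]
  = 13.7 / [17.5·0.8131·(1.00·0.5821 − 0.8131·0.3659)]
  = 13.7 / 4.0492 = 3.383 m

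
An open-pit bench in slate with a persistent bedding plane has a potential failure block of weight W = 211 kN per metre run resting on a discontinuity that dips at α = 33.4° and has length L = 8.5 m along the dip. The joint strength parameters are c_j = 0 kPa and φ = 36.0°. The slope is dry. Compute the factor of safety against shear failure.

Resolving the block weight along and normal to the plane and applying the Mohr–Coulomb strength on the joint:
N' = W cosα = 211·cos33.4° = 176.2 kN/m
Driving force T = W sinα = 211·sin33.4° = 116.2 kN/m
Resisting force R = c_j·L + N'·tanφ = 0·8.5 + 176.2·tan36.0° = 0.0 + 128.0 = 128.0 kN/m
FS = R / T = 128.0 / 116.2 = 1.102

FS = 1.10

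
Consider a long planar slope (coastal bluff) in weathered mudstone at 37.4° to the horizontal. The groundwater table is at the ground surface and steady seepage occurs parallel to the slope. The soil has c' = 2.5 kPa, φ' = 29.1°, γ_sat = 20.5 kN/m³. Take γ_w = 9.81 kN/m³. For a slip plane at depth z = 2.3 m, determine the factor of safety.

FS = 0.49

With seepage parallel to the slope and the water table at the surface, the effective normal stress on the slip plane uses the buoyant unit weight γ' = γ_sat − γ_w while the driving shear stress uses γ_sat:
FS = [c' + γ' z cos²β tanφ'] / [γ_sat z sinβ cosβ]
γ' = 20.5 − 9.81 = 10.69 kN/m³
Numerator = 2.5 + 10.69·2.3·cos²37.4°·tan29.1° = 2.5 + 10.69·2.3·0.6311·0.5566 = 11.136 kPa
Denominator = 20.5·2.3·sin37.4°·cos37.4° = 20.5·2.3·0.6074·0.7944 = 22.750 kPa
FS = 11.136 / 22.750 = 0.490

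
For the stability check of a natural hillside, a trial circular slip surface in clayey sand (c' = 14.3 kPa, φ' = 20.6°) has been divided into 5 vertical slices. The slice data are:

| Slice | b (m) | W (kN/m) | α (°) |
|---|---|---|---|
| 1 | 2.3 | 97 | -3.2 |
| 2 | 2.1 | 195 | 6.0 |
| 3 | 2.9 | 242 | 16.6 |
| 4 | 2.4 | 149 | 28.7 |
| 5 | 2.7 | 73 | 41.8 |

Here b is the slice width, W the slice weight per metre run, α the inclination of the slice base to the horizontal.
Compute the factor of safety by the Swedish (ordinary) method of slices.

Ordinary method of slices: FS = Σ[c'·Δl_i + (W_i cosα_i)·tanφ'] / Σ W_i sinα_i, with Δl_i = b_i / cosα_i.
Slice 1: Δl = 2.3/cos(-3.2°) = 2.304 m; N'_1 = 97·cos(-3.2°) = 96.8; c'Δl = 32.94; W sinα = -5.4
Slice 2: Δl = 2.1/cos6.0° = 2.112 m; N'_2 = 195·cos6.0° = 193.9; c'Δl = 30.20; W sinα = 20.4
Slice 3: Δl = 2.9/cos16.6° = 3.026 m; N'_3 = 242·cos16.6° = 231.9; c'Δl = 43.27; W sinα = 69.1
Slice 4: Δl = 2.4/cos28.7° = 2.736 m; N'_4 = 149·cos28.7° = 130.7; c'Δl = 39.13; W sinα = 71.6
Slice 5: Δl = 2.7/cos41.8° = 3.622 m; N'_5 = 73·cos41.8° = 54.4; c'Δl = 51.79; W sinα = 48.7
Σc'Δl = 197.3 kN/m; ΣN' = 707.8 kN/m; ΣW sinα = 204.3 kN/m
Resisting = 197.3 + 707.8·tan20.6° = 197.3 + 266.0 = 463.4 kN/m
FS = 463.4 / 204.3 = 2.268

FS = 2.27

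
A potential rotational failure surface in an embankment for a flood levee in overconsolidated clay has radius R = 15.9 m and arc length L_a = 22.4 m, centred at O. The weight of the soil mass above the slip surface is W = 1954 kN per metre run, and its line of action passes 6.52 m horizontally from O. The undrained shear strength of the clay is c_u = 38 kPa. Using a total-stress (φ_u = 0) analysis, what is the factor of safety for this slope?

FS = 1.06

Taking moments about the centre O, the resisting moment is provided by the undrained shear strength acting along the arc:
M_R = c_u·L_a·R = 38·22.40·15.9 = 13534.1 kN·m/m
M_D = W·d = 1954·6.52 = 12740.1 kN·m/m
FS = M_R / M_D = 13534.1 / 12740.1 = 1.062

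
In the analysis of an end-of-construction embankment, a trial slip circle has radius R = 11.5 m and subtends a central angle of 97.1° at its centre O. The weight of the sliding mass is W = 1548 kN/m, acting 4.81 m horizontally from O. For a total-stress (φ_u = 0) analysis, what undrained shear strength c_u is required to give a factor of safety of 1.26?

c_u = 41.9 kPa

FS = c_u·L_a·R / (W·d), so c_u = FS·W·d / (L_a·R).
Arc length L_a = R·θ = 11.5·(97.1°·π/180) = 11.5·1.6947 = 19.49 m
c_u = 1.26·1548·4.81 / (19.49·11.5) = 9381.8 / 224.13 = 41.86 kPa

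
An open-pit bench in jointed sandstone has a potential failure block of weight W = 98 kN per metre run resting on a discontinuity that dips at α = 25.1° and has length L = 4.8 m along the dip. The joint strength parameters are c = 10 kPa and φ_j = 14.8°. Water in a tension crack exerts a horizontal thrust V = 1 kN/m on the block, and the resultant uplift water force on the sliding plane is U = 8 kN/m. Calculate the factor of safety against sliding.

Resolving the block weight along and normal to the plane and applying the Mohr–Coulomb strength on the joint:
N' = W cosα − U − V sinα = 98·cos25.1° − 8 − 1·sin25.1° = 80.3 kN/m
Driving force T = W sinα + V cosα = 98·sin25.1° + 1·cos25.1° = 42.5 kN/m
Resisting force R = c·L + N'·tanφ_j = 10·4.8 + 80.3·tan14.8° = 48.0 + 21.2 = 69.2 kN/m
FS = R / T = 69.2 / 42.5 = 1.630

FS = 1.63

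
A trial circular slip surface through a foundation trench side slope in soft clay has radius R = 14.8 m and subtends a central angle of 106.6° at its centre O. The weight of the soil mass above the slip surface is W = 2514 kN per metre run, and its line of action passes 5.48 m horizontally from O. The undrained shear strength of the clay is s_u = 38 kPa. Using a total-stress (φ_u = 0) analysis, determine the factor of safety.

FS = 1.12

Taking moments about the centre O, the resisting moment is provided by the undrained shear strength acting along the arc:
Arc length L_a = R·θ = 14.8·(106.6°·π/180) = 14.8·1.8605 = 27.54 m
M_R = s_u·L_a·R = 38·27.54·14.8 = 15486.1 kN·m/m
M_D = W·d = 2514·5.48 = 13776.7 kN·m/m
FS = M_R / M_D = 15486.1 / 13776.7 = 1.124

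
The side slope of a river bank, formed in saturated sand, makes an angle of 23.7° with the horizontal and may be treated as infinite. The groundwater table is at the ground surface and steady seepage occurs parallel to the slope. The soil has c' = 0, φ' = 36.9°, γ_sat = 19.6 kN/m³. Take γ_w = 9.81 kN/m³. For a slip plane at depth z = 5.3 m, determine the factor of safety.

With seepage parallel to the slope and the water table at the surface, the effective normal stress on the slip plane uses the buoyant unit weight γ' = γ_sat − γ_w while the driving shear stress uses γ_sat:
FS = [c' + γ' z cos²β tanφ'] / [γ_sat z sinβ cosβ]
(For c' = 0 this reduces to FS = (γ'/γ_sat)·tanφ'/tanβ.)
γ' = 19.6 − 9.81 = 9.79 kN/m³
Numerator = 0.0 + 9.79·5.3·cos²23.7°·tan36.9° = 0.0 + 9.79·5.3·0.8384·0.7508 = 32.664 kPa
Denominator = 19.6·5.3·sin23.7°·cos23.7° = 19.6·5.3·0.4019·0.9157 = 38.233 kPa
FS = 32.664 / 38.233 = 0.854

FS = 0.85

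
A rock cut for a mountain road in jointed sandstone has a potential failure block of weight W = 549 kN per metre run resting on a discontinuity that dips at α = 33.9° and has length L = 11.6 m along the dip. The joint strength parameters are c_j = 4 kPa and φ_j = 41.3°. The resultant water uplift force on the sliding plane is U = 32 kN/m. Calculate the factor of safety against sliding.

Resolving the block weight along and normal to the plane and applying the Mohr–Coulomb strength on the joint:
N' = W cosα − U = 549·cos33.9° − 32 = 423.7 kN/m
Driving force T = W sinα = 549·sin33.9° = 306.2 kN/m
Resisting force R = c_j·L + N'·tanφ_j = 4·11.6 + 423.7·tan41.3° = 46.4 + 372.2 = 418.6 kN/m
FS = R / T = 418.6 / 306.2 = 1.367

FS = 1.37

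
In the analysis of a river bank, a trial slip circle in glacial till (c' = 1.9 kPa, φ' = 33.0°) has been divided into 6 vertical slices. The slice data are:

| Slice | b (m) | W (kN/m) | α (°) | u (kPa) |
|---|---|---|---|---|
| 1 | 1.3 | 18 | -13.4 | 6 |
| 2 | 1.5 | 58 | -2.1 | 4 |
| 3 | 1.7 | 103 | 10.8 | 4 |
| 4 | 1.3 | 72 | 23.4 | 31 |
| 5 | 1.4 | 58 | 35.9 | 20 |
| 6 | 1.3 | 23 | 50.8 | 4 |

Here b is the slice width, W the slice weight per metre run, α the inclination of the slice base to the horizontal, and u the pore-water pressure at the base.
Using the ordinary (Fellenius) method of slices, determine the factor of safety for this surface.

FS = 1.57

Ordinary method of slices: FS = Σ[c'·Δl_i + (W_i cosα_i − u_i·Δl_i)·tanφ'] / Σ W_i sinα_i, with Δl_i = b_i / cosα_i.
Slice 1: Δl = 1.3/cos(-13.4°) = 1.336 m; N'_1 = 18·cos(-13.4°) − 6·1.336 = 9.5; c'Δl = 2.54; W sinα = -4.2
Slice 2: Δl = 1.5/cos(-2.1°) = 1.501 m; N'_2 = 58·cos(-2.1°) − 4·1.501 = 52.0; c'Δl = 2.85; W sinα = -2.1
Slice 3: Δl = 1.7/cos10.8° = 1.731 m; N'_3 = 103·cos10.8° − 4·1.731 = 94.3; c'Δl = 3.29; W sinα = 19.3
Slice 4: Δl = 1.3/cos23.4° = 1.417 m; N'_4 = 72·cos23.4° − 31·1.417 = 22.2; c'Δl = 2.69; W sinα = 28.6
Slice 5: Δl = 1.4/cos35.9° = 1.728 m; N'_5 = 58·cos35.9° − 20·1.728 = 12.4; c'Δl = 3.28; W sinα = 34.0
Slice 6: Δl = 1.3/cos50.8° = 2.057 m; N'_6 = 23·cos50.8° − 4·2.057 = 6.3; c'Δl = 3.91; W sinα = 17.8
Σc'Δl = 18.6 kN/m; ΣN' = 196.6 kN/m; ΣW sinα = 93.4 kN/m
Resisting = 18.6 + 196.6·tan33.0° = 18.6 + 127.7 = 146.2 kN/m
FS = 146.2 / 93.4 = 1.565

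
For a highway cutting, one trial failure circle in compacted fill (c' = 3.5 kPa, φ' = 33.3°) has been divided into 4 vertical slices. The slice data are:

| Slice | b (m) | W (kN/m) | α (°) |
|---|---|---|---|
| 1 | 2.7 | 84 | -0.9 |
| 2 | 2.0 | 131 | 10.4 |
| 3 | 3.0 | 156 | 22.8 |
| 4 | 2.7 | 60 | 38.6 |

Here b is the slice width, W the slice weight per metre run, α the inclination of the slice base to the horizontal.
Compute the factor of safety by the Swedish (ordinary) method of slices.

FS = 2.54

Ordinary method of slices: FS = Σ[c'·Δl_i + (W_i cosα_i)·tanφ'] / Σ W_i sinα_i, with Δl_i = b_i / cosα_i.
Slice 1: Δl = 2.7/cos(-0.9°) = 2.700 m; N'_1 = 84·cos(-0.9°) = 84.0; c'Δl = 9.45; W sinα = -1.3
Slice 2: Δl = 2.0/cos10.4° = 2.033 m; N'_2 = 131·cos10.4° = 128.8; c'Δl = 7.12; W sinα = 23.6
Slice 3: Δl = 3.0/cos22.8° = 3.254 m; N'_3 = 156·cos22.8° = 143.8; c'Δl = 11.39; W sinα = 60.5
Slice 4: Δl = 2.7/cos38.6° = 3.455 m; N'_4 = 60·cos38.6° = 46.9; c'Δl = 12.09; W sinα = 37.4
Σc'Δl = 40.0 kN/m; ΣN' = 403.5 kN/m; ΣW sinα = 120.2 kN/m
Resisting = 40.0 + 403.5·tan33.3° = 40.0 + 265.1 = 305.1 kN/m
FS = 305.1 / 120.2 = 2.538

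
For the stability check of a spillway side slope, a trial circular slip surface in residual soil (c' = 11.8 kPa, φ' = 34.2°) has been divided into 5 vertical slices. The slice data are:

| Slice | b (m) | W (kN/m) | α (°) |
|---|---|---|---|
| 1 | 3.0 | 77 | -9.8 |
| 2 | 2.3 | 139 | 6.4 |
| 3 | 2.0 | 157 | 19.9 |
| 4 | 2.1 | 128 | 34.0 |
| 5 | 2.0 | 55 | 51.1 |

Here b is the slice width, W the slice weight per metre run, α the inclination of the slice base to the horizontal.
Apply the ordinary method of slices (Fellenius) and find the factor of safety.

Ordinary method of slices: FS = Σ[c'·Δl_i + (W_i cosα_i)·tanφ'] / Σ W_i sinα_i, with Δl_i = b_i / cosα_i.
Slice 1: Δl = 3.0/cos(-9.8°) = 3.044 m; N'_1 = 77·cos(-9.8°) = 75.9; c'Δl = 35.92; W sinα = -13.1
Slice 2: Δl = 2.3/cos6.4° = 2.314 m; N'_2 = 139·cos6.4° = 138.1; c'Δl = 27.31; W sinα = 15.5
Slice 3: Δl = 2.0/cos19.9° = 2.127 m; N'_3 = 157·cos19.9° = 147.6; c'Δl = 25.10; W sinα = 53.4
Slice 4: Δl = 2.1/cos34.0° = 2.533 m; N'_4 = 128·cos34.0° = 106.1; c'Δl = 29.89; W sinα = 71.6
Slice 5: Δl = 2.0/cos51.1° = 3.185 m; N'_5 = 55·cos51.1° = 34.5; c'Δl = 37.58; W sinα = 42.8
Σc'Δl = 155.8 kN/m; ΣN' = 502.3 kN/m; ΣW sinα = 170.2 kN/m
Resisting = 155.8 + 502.3·tan34.2° = 155.8 + 341.4 = 497.2 kN/m
FS = 497.2 / 170.2 = 2.921

FS = 2.92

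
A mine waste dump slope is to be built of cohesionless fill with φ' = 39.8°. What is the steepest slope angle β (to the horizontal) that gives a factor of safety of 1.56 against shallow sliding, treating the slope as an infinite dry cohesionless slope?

For an infinite dry cohesionless slope FS = tanφ'/tanβ, so tanβ = tanφ' / FS.
tanβ = tan39.8° / 1.56 = 0.8332 / 1.56 = 0.5341
β = arctan(0.5341) = 28.11°

β = 28.1°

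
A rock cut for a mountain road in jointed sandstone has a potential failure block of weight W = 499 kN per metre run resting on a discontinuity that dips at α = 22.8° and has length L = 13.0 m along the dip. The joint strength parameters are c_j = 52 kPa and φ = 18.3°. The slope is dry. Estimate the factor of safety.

Resolving the block weight along and normal to the plane and applying the Mohr–Coulomb strength on the joint:
N' = W cosα = 499·cos22.8° = 460.0 kN/m
Driving force T = W sinα = 499·sin22.8° = 193.4 kN/m
Resisting force R = c_j·L + N'·tanφ = 52·13.0 + 460.0·tan18.3° = 676.0 + 152.1 = 828.1 kN/m
FS = R / T = 828.1 / 193.4 = 4.283

FS = 4.28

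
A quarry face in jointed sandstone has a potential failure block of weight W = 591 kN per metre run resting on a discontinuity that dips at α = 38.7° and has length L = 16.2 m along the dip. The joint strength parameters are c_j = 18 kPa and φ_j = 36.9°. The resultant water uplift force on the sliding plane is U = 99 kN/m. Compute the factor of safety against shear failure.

Resolving the block weight along and normal to the plane and applying the Mohr–Coulomb strength on the joint:
N' = W cosα − U = 591·cos38.7° − 99 = 362.2 kN/m
Driving force T = W sinα = 591·sin38.7° = 369.5 kN/m
Resisting force R = c_j·L + N'·tanφ_j = 18·16.2 + 362.2·tan36.9° = 291.6 + 272.0 = 563.6 kN/m
FS = R / T = 563.6 / 369.5 = 1.525

FS = 1.53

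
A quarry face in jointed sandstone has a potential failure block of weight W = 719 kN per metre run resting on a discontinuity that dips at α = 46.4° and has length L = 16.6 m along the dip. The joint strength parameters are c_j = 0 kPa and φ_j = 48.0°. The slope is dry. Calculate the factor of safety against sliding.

Resolving the block weight along and normal to the plane and applying the Mohr–Coulomb strength on the joint:
N' = W cosα = 719·cos46.4° = 495.8 kN/m
Driving force T = W sinα = 719·sin46.4° = 520.7 kN/m
Resisting force R = c_j·L + N'·tanφ_j = 0·16.6 + 495.8·tan48.0° = 0.0 + 550.7 = 550.7 kN/m
FS = R / T = 550.7 / 520.7 = 1.058

FS = 1.06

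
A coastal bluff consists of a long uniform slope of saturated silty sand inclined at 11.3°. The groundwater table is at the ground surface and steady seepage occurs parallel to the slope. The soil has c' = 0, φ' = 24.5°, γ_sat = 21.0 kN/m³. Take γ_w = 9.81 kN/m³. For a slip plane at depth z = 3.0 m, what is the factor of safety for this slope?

With seepage parallel to the slope and the water table at the surface, the effective normal stress on the slip plane uses the buoyant unit weight γ' = γ_sat − γ_w while the driving shear stress uses γ_sat:
FS = [c' + γ' z cos²β tanφ'] / [γ_sat z sinβ cosβ]
(For c' = 0 this reduces to FS = (γ'/γ_sat)·tanφ'/tanβ.)
γ' = 21.0 − 9.81 = 11.19 kN/m³
Numerator = 0.0 + 11.19·3.0·cos²11.3°·tan24.5° = 0.0 + 11.19·3.0·0.9616·0.4557 = 14.711 kPa
Denominator = 21.0·3.0·sin11.3°·cos11.3° = 21.0·3.0·0.1959·0.9806 = 12.105 kPa
FS = 14.711 / 12.105 = 1.215

FS = 1.22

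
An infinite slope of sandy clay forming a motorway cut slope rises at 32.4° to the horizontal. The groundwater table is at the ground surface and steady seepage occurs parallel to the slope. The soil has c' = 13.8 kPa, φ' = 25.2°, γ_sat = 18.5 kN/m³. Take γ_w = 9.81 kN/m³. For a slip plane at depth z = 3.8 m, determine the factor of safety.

FS = 0.78

With seepage parallel to the slope and the water table at the surface, the effective normal stress on the slip plane uses the buoyant unit weight γ' = γ_sat − γ_w while the driving shear stress uses γ_sat:
FS = [c' + γ' z cos²β tanφ'] / [γ_sat z sinβ cosβ]
γ' = 18.5 − 9.81 = 8.69 kN/m³
Numerator = 13.8 + 8.69·3.8·cos²32.4°·tan25.2° = 13.8 + 8.69·3.8·0.7129·0.4706 = 24.878 kPa
Denominator = 18.5·3.8·sin32.4°·cos32.4° = 18.5·3.8·0.5358·0.8443 = 31.805 kPa
FS = 24.878 / 31.805 = 0.782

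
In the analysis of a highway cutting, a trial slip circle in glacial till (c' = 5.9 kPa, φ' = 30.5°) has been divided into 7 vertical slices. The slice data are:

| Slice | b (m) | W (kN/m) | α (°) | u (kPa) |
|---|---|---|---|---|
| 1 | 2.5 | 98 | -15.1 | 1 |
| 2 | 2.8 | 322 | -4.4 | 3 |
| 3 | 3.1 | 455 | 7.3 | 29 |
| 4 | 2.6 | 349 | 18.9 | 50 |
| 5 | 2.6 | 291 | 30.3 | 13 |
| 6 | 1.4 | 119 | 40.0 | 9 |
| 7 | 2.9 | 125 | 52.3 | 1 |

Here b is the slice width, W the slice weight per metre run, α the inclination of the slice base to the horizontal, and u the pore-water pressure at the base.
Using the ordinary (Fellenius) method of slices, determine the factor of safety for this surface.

Ordinary method of slices: FS = Σ[c'·Δl_i + (W_i cosα_i − u_i·Δl_i)·tanφ'] / Σ W_i sinα_i, with Δl_i = b_i / cosα_i.
Slice 1: Δl = 2.5/cos(-15.1°) = 2.589 m; N'_1 = 98·cos(-15.1°) − 1·2.589 = 92.0; c'Δl = 15.28; W sinα = -25.5
Slice 2: Δl = 2.8/cos(-4.4°) = 2.808 m; N'_2 = 322·cos(-4.4°) − 3·2.808 = 312.6; c'Δl = 16.57; W sinα = -24.7
Slice 3: Δl = 3.1/cos7.3° = 3.125 m; N'_3 = 455·cos7.3° − 29·3.125 = 360.7; c'Δl = 18.44; W sinα = 57.8
Slice 4: Δl = 2.6/cos18.9° = 2.748 m; N'_4 = 349·cos18.9° − 50·2.748 = 192.8; c'Δl = 16.21; W sinα = 113.0
Slice 5: Δl = 2.6/cos30.3° = 3.011 m; N'_5 = 291·cos30.3° − 13·3.011 = 212.1; c'Δl = 17.77; W sinα = 146.8
Slice 6: Δl = 1.4/cos40.0° = 1.828 m; N'_6 = 119·cos40.0° − 9·1.828 = 74.7; c'Δl = 10.78; W sinα = 76.5
Slice 7: Δl = 2.9/cos52.3° = 4.742 m; N'_7 = 125·cos52.3° − 1·4.742 = 71.7; c'Δl = 27.98; W sinα = 98.9
Σc'Δl = 123.0 kN/m; ΣN' = 1316.6 kN/m; ΣW sinα = 442.8 kN/m
Resisting = 123.0 + 1316.6·tan30.5° = 123.0 + 775.5 = 898.6 kN/m
FS = 898.6 / 442.8 = 2.029

FS = 2.03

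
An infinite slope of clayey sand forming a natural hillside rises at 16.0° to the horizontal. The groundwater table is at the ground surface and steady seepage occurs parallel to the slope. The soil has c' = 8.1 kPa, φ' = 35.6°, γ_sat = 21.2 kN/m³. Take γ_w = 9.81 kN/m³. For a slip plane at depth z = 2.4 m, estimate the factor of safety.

With seepage parallel to the slope and the water table at the surface, the effective normal stress on the slip plane uses the buoyant unit weight γ' = γ_sat − γ_w while the driving shear stress uses γ_sat:
FS = [c' + γ' z cos²β tanφ'] / [γ_sat z sinβ cosβ]
γ' = 21.2 − 9.81 = 11.39 kN/m³
Numerator = 8.1 + 11.39·2.4·cos²16.0°·tan35.6° = 8.1 + 11.39·2.4·0.9240·0.7159 = 26.184 kPa
Denominator = 21.2·2.4·sin16.0°·cos16.0° = 21.2·2.4·0.2756·0.9613 = 13.481 kPa
FS = 26.184 / 13.481 = 1.942

FS = 1.94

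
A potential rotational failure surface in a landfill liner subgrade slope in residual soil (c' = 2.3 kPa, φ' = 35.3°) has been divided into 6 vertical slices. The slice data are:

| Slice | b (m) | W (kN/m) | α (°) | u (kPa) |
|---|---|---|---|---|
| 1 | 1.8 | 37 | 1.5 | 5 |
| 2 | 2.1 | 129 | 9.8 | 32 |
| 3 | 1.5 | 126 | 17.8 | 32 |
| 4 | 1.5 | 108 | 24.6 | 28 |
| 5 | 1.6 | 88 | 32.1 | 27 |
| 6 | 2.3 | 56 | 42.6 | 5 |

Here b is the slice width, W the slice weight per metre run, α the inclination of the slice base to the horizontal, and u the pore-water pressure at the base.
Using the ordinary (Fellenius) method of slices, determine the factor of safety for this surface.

FS = 1.10

Ordinary method of slices: FS = Σ[c'·Δl_i + (W_i cosα_i − u_i·Δl_i)·tanφ'] / Σ W_i sinα_i, with Δl_i = b_i / cosα_i.
Slice 1: Δl = 1.8/cos1.5° = 1.801 m; N'_1 = 37·cos1.5° − 5·1.801 = 28.0; c'Δl = 4.14; W sinα = 1.0
Slice 2: Δl = 2.1/cos9.8° = 2.131 m; N'_2 = 129·cos9.8° − 32·2.131 = 58.9; c'Δl = 4.90; W sinα = 22.0
Slice 3: Δl = 1.5/cos17.8° = 1.575 m; N'_3 = 126·cos17.8° − 32·1.575 = 69.6; c'Δl = 3.62; W sinα = 38.5
Slice 4: Δl = 1.5/cos24.6° = 1.650 m; N'_4 = 108·cos24.6° − 28·1.650 = 52.0; c'Δl = 3.79; W sinα = 45.0
Slice 5: Δl = 1.6/cos32.1° = 1.889 m; N'_5 = 88·cos32.1° − 27·1.889 = 23.6; c'Δl = 4.34; W sinα = 46.8
Slice 6: Δl = 2.3/cos42.6° = 3.125 m; N'_6 = 56·cos42.6° − 5·3.125 = 25.6; c'Δl = 7.19; W sinα = 37.9
Σc'Δl = 28.0 kN/m; ΣN' = 257.6 kN/m; ΣW sinα = 191.1 kN/m
Resisting = 28.0 + 257.6·tan35.3° = 28.0 + 182.4 = 210.4 kN/m
FS = 210.4 / 191.1 = 1.101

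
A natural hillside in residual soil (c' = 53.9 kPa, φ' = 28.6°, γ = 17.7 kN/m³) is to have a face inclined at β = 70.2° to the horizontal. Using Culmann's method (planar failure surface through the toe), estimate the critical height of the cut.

H_c = 39.90 m

Culmann's analysis gives the critical failure plane at α_cr = (β + φ')/2 = (70.2 + 28.6)/2 = 49.4°, and the critical height
H_c = (4c'/γ) · sinβ cosφ' / [1 − cos(β − φ')]
    = (4·53.9/17.7) · sin70.2°·cos28.6° / [1 − cos(41.6°)]
    = 12.181 · 0.9409·0.8780 / [1 − 0.7478]
    = 12.181 · 0.8261 / 0.2522
    = 39.90 m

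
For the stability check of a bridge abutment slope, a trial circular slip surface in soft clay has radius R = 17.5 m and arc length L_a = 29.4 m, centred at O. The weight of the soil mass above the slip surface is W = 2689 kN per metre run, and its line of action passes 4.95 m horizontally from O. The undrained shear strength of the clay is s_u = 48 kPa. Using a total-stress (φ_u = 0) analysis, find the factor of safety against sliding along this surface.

FS = 1.86

Taking moments about the centre O, the resisting moment is provided by the undrained shear strength acting along the arc:
M_R = s_u·L_a·R = 48·29.40·17.5 = 24696.0 kN·m/m
M_D = W·d = 2689·4.95 = 13310.6 kN·m/m
FS = M_R / M_D = 24696.0 / 13310.6 = 1.855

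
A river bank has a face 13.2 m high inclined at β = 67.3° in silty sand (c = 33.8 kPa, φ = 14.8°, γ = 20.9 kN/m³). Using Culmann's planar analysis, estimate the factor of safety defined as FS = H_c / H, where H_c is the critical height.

H_c = (4c/γ) · sinβ cosφ / [1 − cos(β − φ)]
    = (4·33.8/20.9) · sin67.3°·cos14.8° / [1 − cos52.5°]
    = 6.469 · 0.8919 / 0.3912 = 14.75 m
FS = H_c / H = 14.75 / 13.2 = 1.117

FS = 1.12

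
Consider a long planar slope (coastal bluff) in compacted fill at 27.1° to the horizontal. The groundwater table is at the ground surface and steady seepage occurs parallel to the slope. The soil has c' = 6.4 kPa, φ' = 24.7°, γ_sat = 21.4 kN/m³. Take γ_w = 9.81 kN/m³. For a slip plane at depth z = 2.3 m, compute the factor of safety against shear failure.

With seepage parallel to the slope and the water table at the surface, the effective normal stress on the slip plane uses the buoyant unit weight γ' = γ_sat − γ_w while the driving shear stress uses γ_sat:
FS = [c' + γ' z cos²β tanφ'] / [γ_sat z sinβ cosβ]
γ' = 21.4 − 9.81 = 11.59 kN/m³
Numerator = 6.4 + 11.59·2.3·cos²27.1°·tan24.7° = 6.4 + 11.59·2.3·0.7925·0.4599 = 16.116 kPa
Denominator = 21.4·2.3·sin27.1°·cos27.1° = 21.4·2.3·0.4555·0.8902 = 19.960 kPa
FS = 16.116 / 19.960 = 0.807

FS = 0.81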